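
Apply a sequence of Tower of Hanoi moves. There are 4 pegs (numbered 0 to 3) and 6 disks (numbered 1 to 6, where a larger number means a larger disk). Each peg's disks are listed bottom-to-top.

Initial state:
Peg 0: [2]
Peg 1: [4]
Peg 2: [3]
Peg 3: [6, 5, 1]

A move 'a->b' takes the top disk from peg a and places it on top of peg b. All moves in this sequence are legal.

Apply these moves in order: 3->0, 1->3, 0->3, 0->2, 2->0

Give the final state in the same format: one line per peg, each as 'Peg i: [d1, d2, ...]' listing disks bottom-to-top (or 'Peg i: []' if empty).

After move 1 (3->0):
Peg 0: [2, 1]
Peg 1: [4]
Peg 2: [3]
Peg 3: [6, 5]

After move 2 (1->3):
Peg 0: [2, 1]
Peg 1: []
Peg 2: [3]
Peg 3: [6, 5, 4]

After move 3 (0->3):
Peg 0: [2]
Peg 1: []
Peg 2: [3]
Peg 3: [6, 5, 4, 1]

After move 4 (0->2):
Peg 0: []
Peg 1: []
Peg 2: [3, 2]
Peg 3: [6, 5, 4, 1]

After move 5 (2->0):
Peg 0: [2]
Peg 1: []
Peg 2: [3]
Peg 3: [6, 5, 4, 1]

Answer: Peg 0: [2]
Peg 1: []
Peg 2: [3]
Peg 3: [6, 5, 4, 1]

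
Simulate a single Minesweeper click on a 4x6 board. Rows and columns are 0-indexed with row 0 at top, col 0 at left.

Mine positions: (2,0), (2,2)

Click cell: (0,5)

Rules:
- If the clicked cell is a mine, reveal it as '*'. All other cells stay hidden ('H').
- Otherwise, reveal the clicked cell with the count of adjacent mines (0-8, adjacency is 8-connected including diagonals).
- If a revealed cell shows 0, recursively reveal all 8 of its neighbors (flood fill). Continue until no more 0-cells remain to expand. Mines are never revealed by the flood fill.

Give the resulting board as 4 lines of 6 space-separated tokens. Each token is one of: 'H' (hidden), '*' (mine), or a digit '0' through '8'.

0 0 0 0 0 0
1 2 1 1 0 0
H H H 1 0 0
H H H 1 0 0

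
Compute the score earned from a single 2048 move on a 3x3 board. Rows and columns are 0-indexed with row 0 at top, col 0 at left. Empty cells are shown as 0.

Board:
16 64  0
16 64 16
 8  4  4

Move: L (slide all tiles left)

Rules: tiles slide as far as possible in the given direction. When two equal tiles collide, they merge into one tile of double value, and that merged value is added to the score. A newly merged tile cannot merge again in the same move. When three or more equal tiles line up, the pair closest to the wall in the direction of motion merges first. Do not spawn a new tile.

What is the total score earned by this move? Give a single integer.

Slide left:
row 0: [16, 64, 0] -> [16, 64, 0]  score +0 (running 0)
row 1: [16, 64, 16] -> [16, 64, 16]  score +0 (running 0)
row 2: [8, 4, 4] -> [8, 8, 0]  score +8 (running 8)
Board after move:
16 64  0
16 64 16
 8  8  0

Answer: 8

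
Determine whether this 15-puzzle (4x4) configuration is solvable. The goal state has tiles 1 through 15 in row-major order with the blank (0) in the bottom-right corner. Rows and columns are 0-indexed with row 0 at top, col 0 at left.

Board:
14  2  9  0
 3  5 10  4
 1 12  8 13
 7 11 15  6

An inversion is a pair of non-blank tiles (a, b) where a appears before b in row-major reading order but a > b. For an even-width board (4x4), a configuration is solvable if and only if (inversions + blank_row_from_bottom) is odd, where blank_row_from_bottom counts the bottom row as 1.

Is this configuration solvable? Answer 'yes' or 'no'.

Inversions: 42
Blank is in row 0 (0-indexed from top), which is row 4 counting from the bottom (bottom = 1).
42 + 4 = 46, which is even, so the puzzle is not solvable.

Answer: no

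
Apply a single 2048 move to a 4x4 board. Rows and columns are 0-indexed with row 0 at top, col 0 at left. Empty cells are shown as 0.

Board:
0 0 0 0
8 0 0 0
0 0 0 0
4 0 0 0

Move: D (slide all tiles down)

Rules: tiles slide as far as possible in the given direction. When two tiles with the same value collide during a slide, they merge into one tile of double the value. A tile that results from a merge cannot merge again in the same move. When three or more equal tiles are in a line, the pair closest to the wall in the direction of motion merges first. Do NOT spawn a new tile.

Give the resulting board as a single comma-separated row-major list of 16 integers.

Answer: 0, 0, 0, 0, 0, 0, 0, 0, 8, 0, 0, 0, 4, 0, 0, 0

Derivation:
Slide down:
col 0: [0, 8, 0, 4] -> [0, 0, 8, 4]
col 1: [0, 0, 0, 0] -> [0, 0, 0, 0]
col 2: [0, 0, 0, 0] -> [0, 0, 0, 0]
col 3: [0, 0, 0, 0] -> [0, 0, 0, 0]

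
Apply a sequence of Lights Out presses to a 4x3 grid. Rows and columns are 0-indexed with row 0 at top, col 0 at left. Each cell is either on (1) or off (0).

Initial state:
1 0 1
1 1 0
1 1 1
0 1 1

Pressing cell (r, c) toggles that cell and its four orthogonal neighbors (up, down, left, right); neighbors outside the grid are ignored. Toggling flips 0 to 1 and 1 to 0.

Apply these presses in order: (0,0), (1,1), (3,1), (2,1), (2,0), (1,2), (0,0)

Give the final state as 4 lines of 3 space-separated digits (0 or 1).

After press 1 at (0,0):
0 1 1
0 1 0
1 1 1
0 1 1

After press 2 at (1,1):
0 0 1
1 0 1
1 0 1
0 1 1

After press 3 at (3,1):
0 0 1
1 0 1
1 1 1
1 0 0

After press 4 at (2,1):
0 0 1
1 1 1
0 0 0
1 1 0

After press 5 at (2,0):
0 0 1
0 1 1
1 1 0
0 1 0

After press 6 at (1,2):
0 0 0
0 0 0
1 1 1
0 1 0

After press 7 at (0,0):
1 1 0
1 0 0
1 1 1
0 1 0

Answer: 1 1 0
1 0 0
1 1 1
0 1 0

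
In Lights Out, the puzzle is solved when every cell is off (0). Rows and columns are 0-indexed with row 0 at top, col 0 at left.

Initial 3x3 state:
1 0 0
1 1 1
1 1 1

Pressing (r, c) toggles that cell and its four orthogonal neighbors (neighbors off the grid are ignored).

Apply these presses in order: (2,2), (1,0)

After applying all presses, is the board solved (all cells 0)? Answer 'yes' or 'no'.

Answer: yes

Derivation:
After press 1 at (2,2):
1 0 0
1 1 0
1 0 0

After press 2 at (1,0):
0 0 0
0 0 0
0 0 0

Lights still on: 0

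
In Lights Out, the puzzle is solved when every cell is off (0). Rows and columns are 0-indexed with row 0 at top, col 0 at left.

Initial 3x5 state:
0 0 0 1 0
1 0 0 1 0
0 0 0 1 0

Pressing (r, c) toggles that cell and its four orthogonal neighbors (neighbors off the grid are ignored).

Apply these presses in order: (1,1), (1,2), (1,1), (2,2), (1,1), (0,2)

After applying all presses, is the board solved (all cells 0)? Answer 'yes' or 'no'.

After press 1 at (1,1):
0 1 0 1 0
0 1 1 1 0
0 1 0 1 0

After press 2 at (1,2):
0 1 1 1 0
0 0 0 0 0
0 1 1 1 0

After press 3 at (1,1):
0 0 1 1 0
1 1 1 0 0
0 0 1 1 0

After press 4 at (2,2):
0 0 1 1 0
1 1 0 0 0
0 1 0 0 0

After press 5 at (1,1):
0 1 1 1 0
0 0 1 0 0
0 0 0 0 0

After press 6 at (0,2):
0 0 0 0 0
0 0 0 0 0
0 0 0 0 0

Lights still on: 0

Answer: yes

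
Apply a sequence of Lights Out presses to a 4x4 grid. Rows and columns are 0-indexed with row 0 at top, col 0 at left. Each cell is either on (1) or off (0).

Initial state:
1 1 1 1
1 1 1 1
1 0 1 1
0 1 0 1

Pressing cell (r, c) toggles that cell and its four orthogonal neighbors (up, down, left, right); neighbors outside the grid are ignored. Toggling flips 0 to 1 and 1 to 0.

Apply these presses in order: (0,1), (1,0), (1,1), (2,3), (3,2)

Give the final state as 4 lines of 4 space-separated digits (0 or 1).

Answer: 1 1 0 1
1 0 0 0
0 1 1 0
0 0 1 1

Derivation:
After press 1 at (0,1):
0 0 0 1
1 0 1 1
1 0 1 1
0 1 0 1

After press 2 at (1,0):
1 0 0 1
0 1 1 1
0 0 1 1
0 1 0 1

After press 3 at (1,1):
1 1 0 1
1 0 0 1
0 1 1 1
0 1 0 1

After press 4 at (2,3):
1 1 0 1
1 0 0 0
0 1 0 0
0 1 0 0

After press 5 at (3,2):
1 1 0 1
1 0 0 0
0 1 1 0
0 0 1 1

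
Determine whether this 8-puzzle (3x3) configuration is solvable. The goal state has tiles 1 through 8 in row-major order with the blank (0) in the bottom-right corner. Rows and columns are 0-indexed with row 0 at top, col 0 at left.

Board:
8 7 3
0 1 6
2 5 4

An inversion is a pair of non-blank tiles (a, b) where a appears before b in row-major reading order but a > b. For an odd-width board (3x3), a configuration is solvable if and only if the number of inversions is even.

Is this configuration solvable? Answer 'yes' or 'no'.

Answer: no

Derivation:
Inversions (pairs i<j in row-major order where tile[i] > tile[j] > 0): 19
19 is odd, so the puzzle is not solvable.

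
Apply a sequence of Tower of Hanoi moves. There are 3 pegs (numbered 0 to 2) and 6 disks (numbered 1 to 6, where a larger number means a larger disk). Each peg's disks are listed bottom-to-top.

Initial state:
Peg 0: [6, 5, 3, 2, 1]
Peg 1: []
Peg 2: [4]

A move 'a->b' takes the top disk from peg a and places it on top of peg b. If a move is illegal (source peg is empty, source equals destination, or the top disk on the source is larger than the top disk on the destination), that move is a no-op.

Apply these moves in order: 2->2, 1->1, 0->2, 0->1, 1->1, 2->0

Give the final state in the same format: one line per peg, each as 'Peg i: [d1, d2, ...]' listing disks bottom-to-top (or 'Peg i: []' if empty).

After move 1 (2->2):
Peg 0: [6, 5, 3, 2, 1]
Peg 1: []
Peg 2: [4]

After move 2 (1->1):
Peg 0: [6, 5, 3, 2, 1]
Peg 1: []
Peg 2: [4]

After move 3 (0->2):
Peg 0: [6, 5, 3, 2]
Peg 1: []
Peg 2: [4, 1]

After move 4 (0->1):
Peg 0: [6, 5, 3]
Peg 1: [2]
Peg 2: [4, 1]

After move 5 (1->1):
Peg 0: [6, 5, 3]
Peg 1: [2]
Peg 2: [4, 1]

After move 6 (2->0):
Peg 0: [6, 5, 3, 1]
Peg 1: [2]
Peg 2: [4]

Answer: Peg 0: [6, 5, 3, 1]
Peg 1: [2]
Peg 2: [4]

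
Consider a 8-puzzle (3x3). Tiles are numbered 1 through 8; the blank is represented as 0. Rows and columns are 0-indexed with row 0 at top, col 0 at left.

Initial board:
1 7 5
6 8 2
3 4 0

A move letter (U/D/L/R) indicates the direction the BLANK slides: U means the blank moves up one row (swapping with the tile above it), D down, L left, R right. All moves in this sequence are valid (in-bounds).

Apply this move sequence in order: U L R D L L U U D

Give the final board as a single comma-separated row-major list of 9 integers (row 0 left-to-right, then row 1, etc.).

After move 1 (U):
1 7 5
6 8 0
3 4 2

After move 2 (L):
1 7 5
6 0 8
3 4 2

After move 3 (R):
1 7 5
6 8 0
3 4 2

After move 4 (D):
1 7 5
6 8 2
3 4 0

After move 5 (L):
1 7 5
6 8 2
3 0 4

After move 6 (L):
1 7 5
6 8 2
0 3 4

After move 7 (U):
1 7 5
0 8 2
6 3 4

After move 8 (U):
0 7 5
1 8 2
6 3 4

After move 9 (D):
1 7 5
0 8 2
6 3 4

Answer: 1, 7, 5, 0, 8, 2, 6, 3, 4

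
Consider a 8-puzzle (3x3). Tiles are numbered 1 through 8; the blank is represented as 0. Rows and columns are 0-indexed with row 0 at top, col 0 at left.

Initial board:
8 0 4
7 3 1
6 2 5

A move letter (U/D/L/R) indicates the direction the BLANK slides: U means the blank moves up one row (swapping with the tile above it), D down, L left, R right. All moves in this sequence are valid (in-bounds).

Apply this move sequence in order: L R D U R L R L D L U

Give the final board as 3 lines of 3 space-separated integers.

Answer: 0 3 4
8 7 1
6 2 5

Derivation:
After move 1 (L):
0 8 4
7 3 1
6 2 5

After move 2 (R):
8 0 4
7 3 1
6 2 5

After move 3 (D):
8 3 4
7 0 1
6 2 5

After move 4 (U):
8 0 4
7 3 1
6 2 5

After move 5 (R):
8 4 0
7 3 1
6 2 5

After move 6 (L):
8 0 4
7 3 1
6 2 5

After move 7 (R):
8 4 0
7 3 1
6 2 5

After move 8 (L):
8 0 4
7 3 1
6 2 5

After move 9 (D):
8 3 4
7 0 1
6 2 5

After move 10 (L):
8 3 4
0 7 1
6 2 5

After move 11 (U):
0 3 4
8 7 1
6 2 5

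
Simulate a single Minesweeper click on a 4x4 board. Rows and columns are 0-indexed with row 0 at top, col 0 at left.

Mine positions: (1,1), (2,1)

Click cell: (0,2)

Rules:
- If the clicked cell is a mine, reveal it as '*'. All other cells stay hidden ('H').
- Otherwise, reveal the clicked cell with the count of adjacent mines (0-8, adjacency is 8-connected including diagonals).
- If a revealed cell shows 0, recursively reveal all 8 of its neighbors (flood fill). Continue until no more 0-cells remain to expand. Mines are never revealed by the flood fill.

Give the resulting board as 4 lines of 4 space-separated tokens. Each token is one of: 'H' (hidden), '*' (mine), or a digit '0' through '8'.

H H 1 H
H H H H
H H H H
H H H H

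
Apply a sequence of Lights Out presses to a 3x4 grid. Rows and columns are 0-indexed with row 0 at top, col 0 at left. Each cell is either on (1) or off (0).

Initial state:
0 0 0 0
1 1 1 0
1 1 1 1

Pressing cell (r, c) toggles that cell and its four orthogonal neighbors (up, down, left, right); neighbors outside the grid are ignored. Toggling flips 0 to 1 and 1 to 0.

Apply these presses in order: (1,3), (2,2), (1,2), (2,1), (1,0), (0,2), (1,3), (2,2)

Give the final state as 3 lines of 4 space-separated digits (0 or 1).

After press 1 at (1,3):
0 0 0 1
1 1 0 1
1 1 1 0

After press 2 at (2,2):
0 0 0 1
1 1 1 1
1 0 0 1

After press 3 at (1,2):
0 0 1 1
1 0 0 0
1 0 1 1

After press 4 at (2,1):
0 0 1 1
1 1 0 0
0 1 0 1

After press 5 at (1,0):
1 0 1 1
0 0 0 0
1 1 0 1

After press 6 at (0,2):
1 1 0 0
0 0 1 0
1 1 0 1

After press 7 at (1,3):
1 1 0 1
0 0 0 1
1 1 0 0

After press 8 at (2,2):
1 1 0 1
0 0 1 1
1 0 1 1

Answer: 1 1 0 1
0 0 1 1
1 0 1 1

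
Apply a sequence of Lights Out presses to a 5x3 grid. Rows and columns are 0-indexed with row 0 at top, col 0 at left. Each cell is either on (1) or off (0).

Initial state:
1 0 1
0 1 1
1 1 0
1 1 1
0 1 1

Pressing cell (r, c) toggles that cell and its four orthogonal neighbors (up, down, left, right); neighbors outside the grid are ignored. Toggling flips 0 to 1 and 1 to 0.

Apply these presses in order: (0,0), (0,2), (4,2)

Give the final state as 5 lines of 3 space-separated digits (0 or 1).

Answer: 0 0 0
1 1 0
1 1 0
1 1 0
0 0 0

Derivation:
After press 1 at (0,0):
0 1 1
1 1 1
1 1 0
1 1 1
0 1 1

After press 2 at (0,2):
0 0 0
1 1 0
1 1 0
1 1 1
0 1 1

After press 3 at (4,2):
0 0 0
1 1 0
1 1 0
1 1 0
0 0 0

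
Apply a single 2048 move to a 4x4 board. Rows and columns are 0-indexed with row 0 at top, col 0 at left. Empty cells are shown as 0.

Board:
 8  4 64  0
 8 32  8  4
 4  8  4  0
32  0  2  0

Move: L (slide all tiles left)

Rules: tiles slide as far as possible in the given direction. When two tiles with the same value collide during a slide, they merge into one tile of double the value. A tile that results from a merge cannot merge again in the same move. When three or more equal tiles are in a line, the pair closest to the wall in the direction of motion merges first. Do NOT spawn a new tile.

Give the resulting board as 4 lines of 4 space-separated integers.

Answer:  8  4 64  0
 8 32  8  4
 4  8  4  0
32  2  0  0

Derivation:
Slide left:
row 0: [8, 4, 64, 0] -> [8, 4, 64, 0]
row 1: [8, 32, 8, 4] -> [8, 32, 8, 4]
row 2: [4, 8, 4, 0] -> [4, 8, 4, 0]
row 3: [32, 0, 2, 0] -> [32, 2, 0, 0]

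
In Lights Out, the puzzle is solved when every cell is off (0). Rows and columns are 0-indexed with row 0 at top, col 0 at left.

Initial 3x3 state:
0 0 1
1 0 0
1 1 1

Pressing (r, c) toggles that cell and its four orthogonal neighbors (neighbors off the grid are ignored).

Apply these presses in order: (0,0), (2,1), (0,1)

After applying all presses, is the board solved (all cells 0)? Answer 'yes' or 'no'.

After press 1 at (0,0):
1 1 1
0 0 0
1 1 1

After press 2 at (2,1):
1 1 1
0 1 0
0 0 0

After press 3 at (0,1):
0 0 0
0 0 0
0 0 0

Lights still on: 0

Answer: yes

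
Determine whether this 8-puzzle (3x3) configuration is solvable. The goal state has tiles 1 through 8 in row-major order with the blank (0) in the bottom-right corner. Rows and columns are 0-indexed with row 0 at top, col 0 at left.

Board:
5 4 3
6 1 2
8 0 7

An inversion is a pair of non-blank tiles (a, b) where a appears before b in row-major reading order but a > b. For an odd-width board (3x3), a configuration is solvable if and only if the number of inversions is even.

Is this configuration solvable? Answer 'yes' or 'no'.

Answer: yes

Derivation:
Inversions (pairs i<j in row-major order where tile[i] > tile[j] > 0): 12
12 is even, so the puzzle is solvable.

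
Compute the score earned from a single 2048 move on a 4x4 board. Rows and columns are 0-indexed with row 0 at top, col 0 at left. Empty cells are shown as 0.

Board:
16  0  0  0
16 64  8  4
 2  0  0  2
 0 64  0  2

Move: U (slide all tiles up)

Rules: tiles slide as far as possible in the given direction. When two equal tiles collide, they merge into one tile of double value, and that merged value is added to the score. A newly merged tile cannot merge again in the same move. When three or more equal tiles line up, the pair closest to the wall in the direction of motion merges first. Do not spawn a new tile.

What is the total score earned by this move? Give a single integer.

Answer: 164

Derivation:
Slide up:
col 0: [16, 16, 2, 0] -> [32, 2, 0, 0]  score +32 (running 32)
col 1: [0, 64, 0, 64] -> [128, 0, 0, 0]  score +128 (running 160)
col 2: [0, 8, 0, 0] -> [8, 0, 0, 0]  score +0 (running 160)
col 3: [0, 4, 2, 2] -> [4, 4, 0, 0]  score +4 (running 164)
Board after move:
 32 128   8   4
  2   0   0   4
  0   0   0   0
  0   0   0   0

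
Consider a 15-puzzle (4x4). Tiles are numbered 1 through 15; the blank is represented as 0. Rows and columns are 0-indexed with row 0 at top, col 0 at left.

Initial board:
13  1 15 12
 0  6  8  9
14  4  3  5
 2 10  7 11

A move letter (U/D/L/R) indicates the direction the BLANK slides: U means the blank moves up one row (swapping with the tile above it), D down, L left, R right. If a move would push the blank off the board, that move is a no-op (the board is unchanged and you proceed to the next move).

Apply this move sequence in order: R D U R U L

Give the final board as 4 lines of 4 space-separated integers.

Answer: 13  0  1 12
 6  8 15  9
14  4  3  5
 2 10  7 11

Derivation:
After move 1 (R):
13  1 15 12
 6  0  8  9
14  4  3  5
 2 10  7 11

After move 2 (D):
13  1 15 12
 6  4  8  9
14  0  3  5
 2 10  7 11

After move 3 (U):
13  1 15 12
 6  0  8  9
14  4  3  5
 2 10  7 11

After move 4 (R):
13  1 15 12
 6  8  0  9
14  4  3  5
 2 10  7 11

After move 5 (U):
13  1  0 12
 6  8 15  9
14  4  3  5
 2 10  7 11

After move 6 (L):
13  0  1 12
 6  8 15  9
14  4  3  5
 2 10  7 11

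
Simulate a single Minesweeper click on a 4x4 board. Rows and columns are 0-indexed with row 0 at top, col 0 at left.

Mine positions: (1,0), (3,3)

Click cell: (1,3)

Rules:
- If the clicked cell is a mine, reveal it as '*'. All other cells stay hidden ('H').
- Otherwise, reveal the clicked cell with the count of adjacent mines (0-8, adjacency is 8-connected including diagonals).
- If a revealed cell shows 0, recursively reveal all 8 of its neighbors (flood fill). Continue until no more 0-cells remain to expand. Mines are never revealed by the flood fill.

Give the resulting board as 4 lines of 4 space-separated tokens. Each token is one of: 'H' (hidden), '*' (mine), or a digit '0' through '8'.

H 1 0 0
H 1 0 0
H 1 1 1
H H H H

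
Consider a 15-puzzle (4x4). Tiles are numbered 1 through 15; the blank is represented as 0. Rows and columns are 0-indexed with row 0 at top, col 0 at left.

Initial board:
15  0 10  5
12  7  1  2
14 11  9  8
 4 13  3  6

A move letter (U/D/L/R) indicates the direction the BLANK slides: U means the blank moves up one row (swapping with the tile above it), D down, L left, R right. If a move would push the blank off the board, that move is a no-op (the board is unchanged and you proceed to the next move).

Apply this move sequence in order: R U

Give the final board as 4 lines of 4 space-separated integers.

Answer: 15 10  0  5
12  7  1  2
14 11  9  8
 4 13  3  6

Derivation:
After move 1 (R):
15 10  0  5
12  7  1  2
14 11  9  8
 4 13  3  6

After move 2 (U):
15 10  0  5
12  7  1  2
14 11  9  8
 4 13  3  6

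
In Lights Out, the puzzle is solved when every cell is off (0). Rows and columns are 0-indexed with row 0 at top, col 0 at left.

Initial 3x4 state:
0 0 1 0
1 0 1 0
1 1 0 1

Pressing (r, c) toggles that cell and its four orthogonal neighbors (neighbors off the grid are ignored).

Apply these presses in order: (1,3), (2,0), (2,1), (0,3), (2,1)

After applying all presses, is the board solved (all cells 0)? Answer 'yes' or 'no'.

After press 1 at (1,3):
0 0 1 1
1 0 0 1
1 1 0 0

After press 2 at (2,0):
0 0 1 1
0 0 0 1
0 0 0 0

After press 3 at (2,1):
0 0 1 1
0 1 0 1
1 1 1 0

After press 4 at (0,3):
0 0 0 0
0 1 0 0
1 1 1 0

After press 5 at (2,1):
0 0 0 0
0 0 0 0
0 0 0 0

Lights still on: 0

Answer: yes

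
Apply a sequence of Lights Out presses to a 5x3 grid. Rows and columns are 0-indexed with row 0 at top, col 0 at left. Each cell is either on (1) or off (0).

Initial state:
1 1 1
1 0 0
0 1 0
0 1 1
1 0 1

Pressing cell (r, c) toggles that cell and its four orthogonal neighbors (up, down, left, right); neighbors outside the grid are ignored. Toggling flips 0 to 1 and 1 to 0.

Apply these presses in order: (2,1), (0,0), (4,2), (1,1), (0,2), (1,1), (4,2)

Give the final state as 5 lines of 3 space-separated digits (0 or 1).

Answer: 0 1 0
0 1 1
1 0 1
0 0 1
1 0 1

Derivation:
After press 1 at (2,1):
1 1 1
1 1 0
1 0 1
0 0 1
1 0 1

After press 2 at (0,0):
0 0 1
0 1 0
1 0 1
0 0 1
1 0 1

After press 3 at (4,2):
0 0 1
0 1 0
1 0 1
0 0 0
1 1 0

After press 4 at (1,1):
0 1 1
1 0 1
1 1 1
0 0 0
1 1 0

After press 5 at (0,2):
0 0 0
1 0 0
1 1 1
0 0 0
1 1 0

After press 6 at (1,1):
0 1 0
0 1 1
1 0 1
0 0 0
1 1 0

After press 7 at (4,2):
0 1 0
0 1 1
1 0 1
0 0 1
1 0 1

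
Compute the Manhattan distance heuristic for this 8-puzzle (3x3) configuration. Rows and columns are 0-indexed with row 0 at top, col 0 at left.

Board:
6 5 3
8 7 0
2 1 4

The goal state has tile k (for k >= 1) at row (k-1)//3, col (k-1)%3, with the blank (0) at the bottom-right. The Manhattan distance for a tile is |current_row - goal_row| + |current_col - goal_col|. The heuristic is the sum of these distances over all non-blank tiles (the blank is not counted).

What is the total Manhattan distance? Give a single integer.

Answer: 17

Derivation:
Tile 6: (0,0)->(1,2) = 3
Tile 5: (0,1)->(1,1) = 1
Tile 3: (0,2)->(0,2) = 0
Tile 8: (1,0)->(2,1) = 2
Tile 7: (1,1)->(2,0) = 2
Tile 2: (2,0)->(0,1) = 3
Tile 1: (2,1)->(0,0) = 3
Tile 4: (2,2)->(1,0) = 3
Sum: 3 + 1 + 0 + 2 + 2 + 3 + 3 + 3 = 17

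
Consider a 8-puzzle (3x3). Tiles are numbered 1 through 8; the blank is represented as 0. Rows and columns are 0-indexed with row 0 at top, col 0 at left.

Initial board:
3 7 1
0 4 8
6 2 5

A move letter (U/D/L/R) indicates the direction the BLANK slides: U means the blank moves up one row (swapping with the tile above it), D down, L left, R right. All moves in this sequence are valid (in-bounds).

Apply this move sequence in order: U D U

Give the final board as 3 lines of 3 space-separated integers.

Answer: 0 7 1
3 4 8
6 2 5

Derivation:
After move 1 (U):
0 7 1
3 4 8
6 2 5

After move 2 (D):
3 7 1
0 4 8
6 2 5

After move 3 (U):
0 7 1
3 4 8
6 2 5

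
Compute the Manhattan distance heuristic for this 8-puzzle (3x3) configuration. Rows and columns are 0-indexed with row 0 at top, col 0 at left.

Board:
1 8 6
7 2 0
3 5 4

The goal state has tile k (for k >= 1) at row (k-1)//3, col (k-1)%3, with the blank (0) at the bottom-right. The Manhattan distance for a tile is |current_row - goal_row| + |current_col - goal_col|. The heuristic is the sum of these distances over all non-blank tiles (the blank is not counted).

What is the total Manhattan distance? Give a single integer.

Tile 1: at (0,0), goal (0,0), distance |0-0|+|0-0| = 0
Tile 8: at (0,1), goal (2,1), distance |0-2|+|1-1| = 2
Tile 6: at (0,2), goal (1,2), distance |0-1|+|2-2| = 1
Tile 7: at (1,0), goal (2,0), distance |1-2|+|0-0| = 1
Tile 2: at (1,1), goal (0,1), distance |1-0|+|1-1| = 1
Tile 3: at (2,0), goal (0,2), distance |2-0|+|0-2| = 4
Tile 5: at (2,1), goal (1,1), distance |2-1|+|1-1| = 1
Tile 4: at (2,2), goal (1,0), distance |2-1|+|2-0| = 3
Sum: 0 + 2 + 1 + 1 + 1 + 4 + 1 + 3 = 13

Answer: 13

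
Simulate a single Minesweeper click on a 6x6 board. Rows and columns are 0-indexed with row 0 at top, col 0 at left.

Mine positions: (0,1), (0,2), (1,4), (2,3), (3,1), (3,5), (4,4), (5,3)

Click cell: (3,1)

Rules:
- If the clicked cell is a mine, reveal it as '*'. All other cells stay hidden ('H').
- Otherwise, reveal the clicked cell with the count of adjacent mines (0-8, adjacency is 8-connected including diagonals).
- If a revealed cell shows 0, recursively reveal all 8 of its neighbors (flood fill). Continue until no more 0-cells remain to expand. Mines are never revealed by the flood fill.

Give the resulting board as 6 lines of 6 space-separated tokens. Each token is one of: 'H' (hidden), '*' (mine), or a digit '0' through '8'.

H H H H H H
H H H H H H
H H H H H H
H * H H H H
H H H H H H
H H H H H H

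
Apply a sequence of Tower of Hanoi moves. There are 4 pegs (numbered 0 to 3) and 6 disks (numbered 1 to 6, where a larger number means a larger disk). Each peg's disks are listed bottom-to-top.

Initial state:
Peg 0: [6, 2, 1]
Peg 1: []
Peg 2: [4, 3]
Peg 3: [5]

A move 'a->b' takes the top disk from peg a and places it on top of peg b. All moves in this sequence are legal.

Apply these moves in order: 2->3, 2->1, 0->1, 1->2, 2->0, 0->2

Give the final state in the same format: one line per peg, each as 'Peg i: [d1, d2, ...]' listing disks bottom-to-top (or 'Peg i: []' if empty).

Answer: Peg 0: [6, 2]
Peg 1: [4]
Peg 2: [1]
Peg 3: [5, 3]

Derivation:
After move 1 (2->3):
Peg 0: [6, 2, 1]
Peg 1: []
Peg 2: [4]
Peg 3: [5, 3]

After move 2 (2->1):
Peg 0: [6, 2, 1]
Peg 1: [4]
Peg 2: []
Peg 3: [5, 3]

After move 3 (0->1):
Peg 0: [6, 2]
Peg 1: [4, 1]
Peg 2: []
Peg 3: [5, 3]

After move 4 (1->2):
Peg 0: [6, 2]
Peg 1: [4]
Peg 2: [1]
Peg 3: [5, 3]

After move 5 (2->0):
Peg 0: [6, 2, 1]
Peg 1: [4]
Peg 2: []
Peg 3: [5, 3]

After move 6 (0->2):
Peg 0: [6, 2]
Peg 1: [4]
Peg 2: [1]
Peg 3: [5, 3]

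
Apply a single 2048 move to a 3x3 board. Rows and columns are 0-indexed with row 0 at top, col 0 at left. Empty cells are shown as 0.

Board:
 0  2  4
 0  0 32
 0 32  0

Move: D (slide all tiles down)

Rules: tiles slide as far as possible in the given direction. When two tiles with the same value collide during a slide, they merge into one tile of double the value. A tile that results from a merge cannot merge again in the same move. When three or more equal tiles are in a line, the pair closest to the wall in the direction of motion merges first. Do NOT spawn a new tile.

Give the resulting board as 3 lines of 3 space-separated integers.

Answer:  0  0  0
 0  2  4
 0 32 32

Derivation:
Slide down:
col 0: [0, 0, 0] -> [0, 0, 0]
col 1: [2, 0, 32] -> [0, 2, 32]
col 2: [4, 32, 0] -> [0, 4, 32]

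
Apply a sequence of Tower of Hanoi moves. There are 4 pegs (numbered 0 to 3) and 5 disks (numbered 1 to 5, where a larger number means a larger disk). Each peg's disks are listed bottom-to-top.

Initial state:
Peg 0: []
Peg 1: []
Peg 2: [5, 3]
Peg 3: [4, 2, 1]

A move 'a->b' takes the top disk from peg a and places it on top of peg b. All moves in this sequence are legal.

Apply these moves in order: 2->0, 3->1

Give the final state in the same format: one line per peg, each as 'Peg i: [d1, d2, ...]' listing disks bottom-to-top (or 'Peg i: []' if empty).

After move 1 (2->0):
Peg 0: [3]
Peg 1: []
Peg 2: [5]
Peg 3: [4, 2, 1]

After move 2 (3->1):
Peg 0: [3]
Peg 1: [1]
Peg 2: [5]
Peg 3: [4, 2]

Answer: Peg 0: [3]
Peg 1: [1]
Peg 2: [5]
Peg 3: [4, 2]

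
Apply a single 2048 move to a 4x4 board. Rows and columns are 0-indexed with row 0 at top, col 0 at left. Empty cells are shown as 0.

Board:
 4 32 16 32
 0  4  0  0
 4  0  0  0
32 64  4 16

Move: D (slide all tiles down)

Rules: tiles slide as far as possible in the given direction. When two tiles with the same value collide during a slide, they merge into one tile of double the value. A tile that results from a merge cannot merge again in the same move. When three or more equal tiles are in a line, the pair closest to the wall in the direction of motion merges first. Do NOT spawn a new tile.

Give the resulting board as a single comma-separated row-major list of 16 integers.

Answer: 0, 0, 0, 0, 0, 32, 0, 0, 8, 4, 16, 32, 32, 64, 4, 16

Derivation:
Slide down:
col 0: [4, 0, 4, 32] -> [0, 0, 8, 32]
col 1: [32, 4, 0, 64] -> [0, 32, 4, 64]
col 2: [16, 0, 0, 4] -> [0, 0, 16, 4]
col 3: [32, 0, 0, 16] -> [0, 0, 32, 16]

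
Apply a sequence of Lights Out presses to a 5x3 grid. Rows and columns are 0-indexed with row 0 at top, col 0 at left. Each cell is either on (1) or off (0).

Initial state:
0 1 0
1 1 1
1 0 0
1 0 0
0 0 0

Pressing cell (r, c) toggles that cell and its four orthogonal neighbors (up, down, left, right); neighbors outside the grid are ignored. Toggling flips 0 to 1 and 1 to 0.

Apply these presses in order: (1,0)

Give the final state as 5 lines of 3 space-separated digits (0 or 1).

Answer: 1 1 0
0 0 1
0 0 0
1 0 0
0 0 0

Derivation:
After press 1 at (1,0):
1 1 0
0 0 1
0 0 0
1 0 0
0 0 0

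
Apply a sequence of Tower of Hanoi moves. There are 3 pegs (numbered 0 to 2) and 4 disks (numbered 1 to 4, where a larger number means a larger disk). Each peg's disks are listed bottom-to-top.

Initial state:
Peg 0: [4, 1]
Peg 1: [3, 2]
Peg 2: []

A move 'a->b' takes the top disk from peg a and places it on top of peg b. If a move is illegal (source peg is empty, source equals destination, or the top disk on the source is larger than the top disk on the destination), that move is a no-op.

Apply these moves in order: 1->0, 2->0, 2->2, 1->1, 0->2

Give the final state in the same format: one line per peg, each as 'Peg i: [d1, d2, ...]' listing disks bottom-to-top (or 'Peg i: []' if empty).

After move 1 (1->0):
Peg 0: [4, 1]
Peg 1: [3, 2]
Peg 2: []

After move 2 (2->0):
Peg 0: [4, 1]
Peg 1: [3, 2]
Peg 2: []

After move 3 (2->2):
Peg 0: [4, 1]
Peg 1: [3, 2]
Peg 2: []

After move 4 (1->1):
Peg 0: [4, 1]
Peg 1: [3, 2]
Peg 2: []

After move 5 (0->2):
Peg 0: [4]
Peg 1: [3, 2]
Peg 2: [1]

Answer: Peg 0: [4]
Peg 1: [3, 2]
Peg 2: [1]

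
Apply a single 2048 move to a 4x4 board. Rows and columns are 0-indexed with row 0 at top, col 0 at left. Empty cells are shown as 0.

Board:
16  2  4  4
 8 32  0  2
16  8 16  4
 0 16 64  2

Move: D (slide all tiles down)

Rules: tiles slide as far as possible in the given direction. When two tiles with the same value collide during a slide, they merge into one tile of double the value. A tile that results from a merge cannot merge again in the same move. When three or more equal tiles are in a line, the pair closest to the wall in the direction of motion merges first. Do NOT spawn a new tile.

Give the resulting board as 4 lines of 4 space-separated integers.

Slide down:
col 0: [16, 8, 16, 0] -> [0, 16, 8, 16]
col 1: [2, 32, 8, 16] -> [2, 32, 8, 16]
col 2: [4, 0, 16, 64] -> [0, 4, 16, 64]
col 3: [4, 2, 4, 2] -> [4, 2, 4, 2]

Answer:  0  2  0  4
16 32  4  2
 8  8 16  4
16 16 64  2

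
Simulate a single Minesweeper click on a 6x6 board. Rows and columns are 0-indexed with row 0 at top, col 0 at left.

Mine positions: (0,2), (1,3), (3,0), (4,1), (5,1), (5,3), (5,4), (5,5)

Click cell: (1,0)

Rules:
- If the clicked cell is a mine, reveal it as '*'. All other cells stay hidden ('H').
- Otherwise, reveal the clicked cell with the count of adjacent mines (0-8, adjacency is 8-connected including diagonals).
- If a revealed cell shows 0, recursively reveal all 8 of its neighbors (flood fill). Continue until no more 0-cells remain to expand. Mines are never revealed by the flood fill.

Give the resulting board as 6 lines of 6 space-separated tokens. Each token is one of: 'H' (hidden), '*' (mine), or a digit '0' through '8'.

0 1 H H H H
0 1 H H H H
1 1 H H H H
H H H H H H
H H H H H H
H H H H H H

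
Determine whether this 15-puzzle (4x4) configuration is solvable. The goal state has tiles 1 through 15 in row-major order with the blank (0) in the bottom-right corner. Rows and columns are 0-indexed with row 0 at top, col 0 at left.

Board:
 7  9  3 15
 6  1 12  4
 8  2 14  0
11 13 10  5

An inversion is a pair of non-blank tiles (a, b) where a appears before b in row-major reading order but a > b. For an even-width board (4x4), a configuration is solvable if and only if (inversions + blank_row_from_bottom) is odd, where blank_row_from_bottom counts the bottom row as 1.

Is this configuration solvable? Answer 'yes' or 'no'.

Inversions: 48
Blank is in row 2 (0-indexed from top), which is row 2 counting from the bottom (bottom = 1).
48 + 2 = 50, which is even, so the puzzle is not solvable.

Answer: no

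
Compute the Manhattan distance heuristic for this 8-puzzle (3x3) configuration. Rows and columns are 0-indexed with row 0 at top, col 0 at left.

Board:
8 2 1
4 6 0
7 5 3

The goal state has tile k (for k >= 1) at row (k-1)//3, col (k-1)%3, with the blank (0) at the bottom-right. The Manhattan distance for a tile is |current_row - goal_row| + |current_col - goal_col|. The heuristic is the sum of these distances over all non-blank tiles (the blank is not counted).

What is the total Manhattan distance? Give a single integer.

Tile 8: at (0,0), goal (2,1), distance |0-2|+|0-1| = 3
Tile 2: at (0,1), goal (0,1), distance |0-0|+|1-1| = 0
Tile 1: at (0,2), goal (0,0), distance |0-0|+|2-0| = 2
Tile 4: at (1,0), goal (1,0), distance |1-1|+|0-0| = 0
Tile 6: at (1,1), goal (1,2), distance |1-1|+|1-2| = 1
Tile 7: at (2,0), goal (2,0), distance |2-2|+|0-0| = 0
Tile 5: at (2,1), goal (1,1), distance |2-1|+|1-1| = 1
Tile 3: at (2,2), goal (0,2), distance |2-0|+|2-2| = 2
Sum: 3 + 0 + 2 + 0 + 1 + 0 + 1 + 2 = 9

Answer: 9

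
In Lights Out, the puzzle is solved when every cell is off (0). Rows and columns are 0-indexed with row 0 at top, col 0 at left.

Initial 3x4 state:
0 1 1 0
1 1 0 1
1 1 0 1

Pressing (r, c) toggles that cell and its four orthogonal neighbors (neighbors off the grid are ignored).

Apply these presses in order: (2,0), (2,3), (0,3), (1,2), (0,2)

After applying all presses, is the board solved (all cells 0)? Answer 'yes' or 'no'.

After press 1 at (2,0):
0 1 1 0
0 1 0 1
0 0 0 1

After press 2 at (2,3):
0 1 1 0
0 1 0 0
0 0 1 0

After press 3 at (0,3):
0 1 0 1
0 1 0 1
0 0 1 0

After press 4 at (1,2):
0 1 1 1
0 0 1 0
0 0 0 0

After press 5 at (0,2):
0 0 0 0
0 0 0 0
0 0 0 0

Lights still on: 0

Answer: yes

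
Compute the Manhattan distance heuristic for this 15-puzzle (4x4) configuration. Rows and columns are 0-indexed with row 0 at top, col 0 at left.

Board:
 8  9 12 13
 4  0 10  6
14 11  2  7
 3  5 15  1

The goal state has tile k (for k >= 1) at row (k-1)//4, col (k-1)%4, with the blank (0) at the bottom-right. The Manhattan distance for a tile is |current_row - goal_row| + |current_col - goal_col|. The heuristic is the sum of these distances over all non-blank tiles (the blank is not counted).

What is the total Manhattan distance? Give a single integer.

Tile 8: at (0,0), goal (1,3), distance |0-1|+|0-3| = 4
Tile 9: at (0,1), goal (2,0), distance |0-2|+|1-0| = 3
Tile 12: at (0,2), goal (2,3), distance |0-2|+|2-3| = 3
Tile 13: at (0,3), goal (3,0), distance |0-3|+|3-0| = 6
Tile 4: at (1,0), goal (0,3), distance |1-0|+|0-3| = 4
Tile 10: at (1,2), goal (2,1), distance |1-2|+|2-1| = 2
Tile 6: at (1,3), goal (1,1), distance |1-1|+|3-1| = 2
Tile 14: at (2,0), goal (3,1), distance |2-3|+|0-1| = 2
Tile 11: at (2,1), goal (2,2), distance |2-2|+|1-2| = 1
Tile 2: at (2,2), goal (0,1), distance |2-0|+|2-1| = 3
Tile 7: at (2,3), goal (1,2), distance |2-1|+|3-2| = 2
Tile 3: at (3,0), goal (0,2), distance |3-0|+|0-2| = 5
Tile 5: at (3,1), goal (1,0), distance |3-1|+|1-0| = 3
Tile 15: at (3,2), goal (3,2), distance |3-3|+|2-2| = 0
Tile 1: at (3,3), goal (0,0), distance |3-0|+|3-0| = 6
Sum: 4 + 3 + 3 + 6 + 4 + 2 + 2 + 2 + 1 + 3 + 2 + 5 + 3 + 0 + 6 = 46

Answer: 46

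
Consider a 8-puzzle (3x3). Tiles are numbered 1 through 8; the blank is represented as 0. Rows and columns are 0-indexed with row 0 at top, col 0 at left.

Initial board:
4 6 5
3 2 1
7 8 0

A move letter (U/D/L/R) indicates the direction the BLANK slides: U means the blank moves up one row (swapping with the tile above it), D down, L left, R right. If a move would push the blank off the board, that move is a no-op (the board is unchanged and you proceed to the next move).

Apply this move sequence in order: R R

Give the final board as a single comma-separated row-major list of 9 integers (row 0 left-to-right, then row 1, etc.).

Answer: 4, 6, 5, 3, 2, 1, 7, 8, 0

Derivation:
After move 1 (R):
4 6 5
3 2 1
7 8 0

After move 2 (R):
4 6 5
3 2 1
7 8 0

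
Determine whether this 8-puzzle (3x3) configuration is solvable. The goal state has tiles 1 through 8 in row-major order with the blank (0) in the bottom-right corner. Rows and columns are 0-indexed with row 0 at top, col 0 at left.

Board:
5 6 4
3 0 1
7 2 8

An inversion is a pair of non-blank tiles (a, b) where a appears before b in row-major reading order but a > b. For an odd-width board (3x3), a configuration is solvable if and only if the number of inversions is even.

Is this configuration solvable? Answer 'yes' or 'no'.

Answer: yes

Derivation:
Inversions (pairs i<j in row-major order where tile[i] > tile[j] > 0): 14
14 is even, so the puzzle is solvable.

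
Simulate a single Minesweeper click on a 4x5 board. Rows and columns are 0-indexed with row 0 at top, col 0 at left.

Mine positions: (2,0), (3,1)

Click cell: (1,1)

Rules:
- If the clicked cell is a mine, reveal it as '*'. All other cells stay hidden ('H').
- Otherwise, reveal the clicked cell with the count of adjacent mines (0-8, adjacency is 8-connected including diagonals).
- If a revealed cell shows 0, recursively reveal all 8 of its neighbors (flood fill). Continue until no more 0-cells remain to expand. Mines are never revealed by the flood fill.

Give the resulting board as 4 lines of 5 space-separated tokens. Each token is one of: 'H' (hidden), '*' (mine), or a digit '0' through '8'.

H H H H H
H 1 H H H
H H H H H
H H H H H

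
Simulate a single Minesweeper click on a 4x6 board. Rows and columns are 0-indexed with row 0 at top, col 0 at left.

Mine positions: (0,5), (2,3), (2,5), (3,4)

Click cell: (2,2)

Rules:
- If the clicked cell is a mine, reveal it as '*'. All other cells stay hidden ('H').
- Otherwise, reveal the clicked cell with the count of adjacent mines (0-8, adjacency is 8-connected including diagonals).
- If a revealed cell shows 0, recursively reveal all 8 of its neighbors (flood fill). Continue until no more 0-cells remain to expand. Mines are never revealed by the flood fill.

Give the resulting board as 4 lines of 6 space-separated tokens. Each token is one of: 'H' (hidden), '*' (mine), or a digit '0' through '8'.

H H H H H H
H H H H H H
H H 1 H H H
H H H H H H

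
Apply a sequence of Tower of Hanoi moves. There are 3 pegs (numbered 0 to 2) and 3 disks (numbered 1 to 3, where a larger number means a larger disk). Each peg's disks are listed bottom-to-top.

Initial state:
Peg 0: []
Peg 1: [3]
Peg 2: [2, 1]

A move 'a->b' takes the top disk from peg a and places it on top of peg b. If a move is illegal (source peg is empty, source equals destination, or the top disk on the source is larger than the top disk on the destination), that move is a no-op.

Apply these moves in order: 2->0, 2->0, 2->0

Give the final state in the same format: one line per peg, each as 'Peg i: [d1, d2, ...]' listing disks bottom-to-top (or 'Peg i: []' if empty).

After move 1 (2->0):
Peg 0: [1]
Peg 1: [3]
Peg 2: [2]

After move 2 (2->0):
Peg 0: [1]
Peg 1: [3]
Peg 2: [2]

After move 3 (2->0):
Peg 0: [1]
Peg 1: [3]
Peg 2: [2]

Answer: Peg 0: [1]
Peg 1: [3]
Peg 2: [2]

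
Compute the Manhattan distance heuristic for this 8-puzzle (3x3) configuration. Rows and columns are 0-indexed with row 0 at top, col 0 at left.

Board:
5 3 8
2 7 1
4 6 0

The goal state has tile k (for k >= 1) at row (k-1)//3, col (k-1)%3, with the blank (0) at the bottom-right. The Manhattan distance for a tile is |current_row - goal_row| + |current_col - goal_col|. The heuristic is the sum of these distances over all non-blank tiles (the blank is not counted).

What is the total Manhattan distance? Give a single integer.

Tile 5: at (0,0), goal (1,1), distance |0-1|+|0-1| = 2
Tile 3: at (0,1), goal (0,2), distance |0-0|+|1-2| = 1
Tile 8: at (0,2), goal (2,1), distance |0-2|+|2-1| = 3
Tile 2: at (1,0), goal (0,1), distance |1-0|+|0-1| = 2
Tile 7: at (1,1), goal (2,0), distance |1-2|+|1-0| = 2
Tile 1: at (1,2), goal (0,0), distance |1-0|+|2-0| = 3
Tile 4: at (2,0), goal (1,0), distance |2-1|+|0-0| = 1
Tile 6: at (2,1), goal (1,2), distance |2-1|+|1-2| = 2
Sum: 2 + 1 + 3 + 2 + 2 + 3 + 1 + 2 = 16

Answer: 16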